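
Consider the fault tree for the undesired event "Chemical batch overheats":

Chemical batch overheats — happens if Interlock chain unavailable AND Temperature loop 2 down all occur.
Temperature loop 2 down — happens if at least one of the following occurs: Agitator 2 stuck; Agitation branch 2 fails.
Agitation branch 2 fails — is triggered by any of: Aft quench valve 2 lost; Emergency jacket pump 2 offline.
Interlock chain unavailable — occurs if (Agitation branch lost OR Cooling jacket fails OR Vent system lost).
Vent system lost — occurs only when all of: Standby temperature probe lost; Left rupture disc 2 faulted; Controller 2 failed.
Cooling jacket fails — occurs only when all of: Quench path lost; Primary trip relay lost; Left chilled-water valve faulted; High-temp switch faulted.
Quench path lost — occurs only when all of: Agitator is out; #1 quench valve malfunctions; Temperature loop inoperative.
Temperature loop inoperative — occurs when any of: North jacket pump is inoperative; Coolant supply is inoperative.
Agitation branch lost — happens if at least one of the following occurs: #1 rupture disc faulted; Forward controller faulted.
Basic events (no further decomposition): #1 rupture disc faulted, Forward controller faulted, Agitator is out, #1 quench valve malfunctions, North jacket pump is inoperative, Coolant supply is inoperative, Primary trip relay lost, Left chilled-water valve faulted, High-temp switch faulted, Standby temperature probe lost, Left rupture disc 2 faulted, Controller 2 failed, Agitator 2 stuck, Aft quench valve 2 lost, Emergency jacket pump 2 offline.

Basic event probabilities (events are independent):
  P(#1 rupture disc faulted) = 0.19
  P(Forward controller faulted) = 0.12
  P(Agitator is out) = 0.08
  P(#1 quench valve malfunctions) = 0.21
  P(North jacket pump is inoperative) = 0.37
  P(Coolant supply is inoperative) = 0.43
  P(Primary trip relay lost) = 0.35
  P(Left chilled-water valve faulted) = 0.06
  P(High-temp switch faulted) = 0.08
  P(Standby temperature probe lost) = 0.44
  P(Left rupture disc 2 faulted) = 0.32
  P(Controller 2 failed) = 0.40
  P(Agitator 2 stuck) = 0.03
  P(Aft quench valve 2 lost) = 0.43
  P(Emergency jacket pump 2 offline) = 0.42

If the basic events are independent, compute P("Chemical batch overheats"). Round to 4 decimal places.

0.2224

P(Agitation branch lost) [OR] = 1 − (1−0.19) × (1−0.12) = 0.287200
P(Temperature loop inoperative) [OR] = 1 − (1−0.37) × (1−0.43) = 0.640900
P(Quench path lost) [AND] = 0.08 × 0.21 × 0.640900 = 0.010767
P(Cooling jacket fails) [AND] = 0.010767 × 0.35 × 0.06 × 0.08 = 0.000018
P(Vent system lost) [AND] = 0.44 × 0.32 × 0.40 = 0.056320
P(Interlock chain unavailable) [OR] = 1 − (1−0.287200) × (1−0.000018) × (1−0.056320) = 0.327357
P(Agitation branch 2 fails) [OR] = 1 − (1−0.43) × (1−0.42) = 0.669400
P(Temperature loop 2 down) [OR] = 1 − (1−0.03) × (1−0.669400) = 0.679318
P(Chemical batch overheats) [AND] = 0.327357 × 0.679318 = 0.222380
Rounded to 4 decimal places: P(Chemical batch overheats) ≈ 0.2224.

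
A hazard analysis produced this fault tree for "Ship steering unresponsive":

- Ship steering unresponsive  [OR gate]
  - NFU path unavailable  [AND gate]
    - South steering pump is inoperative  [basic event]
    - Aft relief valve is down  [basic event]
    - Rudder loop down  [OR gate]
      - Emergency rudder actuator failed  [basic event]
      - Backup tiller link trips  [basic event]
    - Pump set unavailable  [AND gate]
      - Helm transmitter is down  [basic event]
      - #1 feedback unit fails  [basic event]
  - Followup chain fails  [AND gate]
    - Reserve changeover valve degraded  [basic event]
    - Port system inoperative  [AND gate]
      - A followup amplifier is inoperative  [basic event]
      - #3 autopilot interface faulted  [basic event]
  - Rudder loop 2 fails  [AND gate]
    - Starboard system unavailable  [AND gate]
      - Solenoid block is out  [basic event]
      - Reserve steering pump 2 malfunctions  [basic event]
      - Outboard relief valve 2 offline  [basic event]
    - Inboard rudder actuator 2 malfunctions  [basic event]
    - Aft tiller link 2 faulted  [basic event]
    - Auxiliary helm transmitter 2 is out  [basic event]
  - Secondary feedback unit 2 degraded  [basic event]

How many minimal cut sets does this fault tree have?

5

Rudder loop down [OR]: union of children's cut sets → 2 cut set(s).
Pump set unavailable [AND]: one cut set from each child combined → 1 × 1 = 1 cut set(s).
NFU path unavailable [AND]: one cut set from each child combined → 1 × 1 × 2 × 1 = 2 cut set(s).
Port system inoperative [AND]: one cut set from each child combined → 1 × 1 = 1 cut set(s).
Followup chain fails [AND]: one cut set from each child combined → 1 × 1 = 1 cut set(s).
Starboard system unavailable [AND]: one cut set from each child combined → 1 × 1 × 1 = 1 cut set(s).
Rudder loop 2 fails [AND]: one cut set from each child combined → 1 × 1 × 1 × 1 = 1 cut set(s).
Ship steering unresponsive [OR]: union of children's cut sets → 5 cut set(s).
Minimal cut sets: {#1 feedback unit fails, Aft relief valve is down, Emergency rudder actuator failed, Helm transmitter is down, South steering pump is inoperative}; {#1 feedback unit fails, Aft relief valve is down, Backup tiller link trips, Helm transmitter is down, South steering pump is inoperative}; {#3 autopilot interface faulted, A followup amplifier is inoperative, Reserve changeover valve degraded}; {Aft tiller link 2 faulted, Auxiliary helm transmitter 2 is out, Inboard rudder actuator 2 malfunctions, Outboard relief valve 2 offline, Reserve steering pump 2 malfunctions, Solenoid block is out}; {Secondary feedback unit 2 degraded}.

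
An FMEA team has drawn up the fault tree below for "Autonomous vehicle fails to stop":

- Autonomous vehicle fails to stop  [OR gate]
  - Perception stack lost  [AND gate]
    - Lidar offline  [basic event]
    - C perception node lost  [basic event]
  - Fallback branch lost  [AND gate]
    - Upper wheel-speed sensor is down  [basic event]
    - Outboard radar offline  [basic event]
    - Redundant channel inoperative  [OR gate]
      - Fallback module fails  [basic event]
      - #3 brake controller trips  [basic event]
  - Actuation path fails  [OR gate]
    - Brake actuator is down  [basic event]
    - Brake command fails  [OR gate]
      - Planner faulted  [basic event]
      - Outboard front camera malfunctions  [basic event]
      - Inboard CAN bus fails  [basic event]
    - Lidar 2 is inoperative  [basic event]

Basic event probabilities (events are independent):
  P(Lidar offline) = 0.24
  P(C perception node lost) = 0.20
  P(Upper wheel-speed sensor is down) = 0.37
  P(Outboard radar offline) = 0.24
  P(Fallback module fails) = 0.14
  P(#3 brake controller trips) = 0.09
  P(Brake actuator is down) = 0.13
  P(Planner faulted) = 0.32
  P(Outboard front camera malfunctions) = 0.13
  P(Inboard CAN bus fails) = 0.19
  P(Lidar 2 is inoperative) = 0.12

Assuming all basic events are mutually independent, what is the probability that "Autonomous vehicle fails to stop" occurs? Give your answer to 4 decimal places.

P(Perception stack lost) [AND] = 0.24 × 0.20 = 0.048000
P(Redundant channel inoperative) [OR] = 1 − (1−0.14) × (1−0.09) = 0.217400
P(Fallback branch lost) [AND] = 0.37 × 0.24 × 0.217400 = 0.019305
P(Brake command fails) [OR] = 1 − (1−0.32) × (1−0.13) × (1−0.19) = 0.520804
P(Actuation path fails) [OR] = 1 − (1−0.13) × (1−0.520804) × (1−0.12) = 0.633128
P(Autonomous vehicle fails to stop) [OR] = 1 − (1−0.048000) × (1−0.019305) × (1−0.633128) = 0.657480
Rounded to 4 decimal places: P(Autonomous vehicle fails to stop) ≈ 0.6575.

0.6575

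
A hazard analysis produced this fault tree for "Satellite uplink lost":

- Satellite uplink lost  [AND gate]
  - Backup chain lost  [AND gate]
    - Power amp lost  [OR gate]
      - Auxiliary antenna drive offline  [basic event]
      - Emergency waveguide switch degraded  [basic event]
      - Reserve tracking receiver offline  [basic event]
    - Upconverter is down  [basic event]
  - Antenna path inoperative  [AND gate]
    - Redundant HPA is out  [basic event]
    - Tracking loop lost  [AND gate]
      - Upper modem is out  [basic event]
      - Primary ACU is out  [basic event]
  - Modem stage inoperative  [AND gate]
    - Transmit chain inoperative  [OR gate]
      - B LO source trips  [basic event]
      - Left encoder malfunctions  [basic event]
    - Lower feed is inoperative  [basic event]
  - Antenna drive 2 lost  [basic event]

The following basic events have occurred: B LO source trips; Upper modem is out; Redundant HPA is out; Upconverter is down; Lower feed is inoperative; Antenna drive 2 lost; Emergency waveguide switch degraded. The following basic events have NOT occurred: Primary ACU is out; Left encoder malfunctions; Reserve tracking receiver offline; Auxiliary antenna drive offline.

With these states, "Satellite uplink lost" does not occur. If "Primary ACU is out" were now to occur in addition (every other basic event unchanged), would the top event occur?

Counterfactual: set "Primary ACU is out" to occurred.
Power amp lost [OR]: Auxiliary antenna drive offline=not, Emergency waveguide switch degraded=occurs, Reserve tracking receiver offline=not → at least one input occurs → occurs.
Backup chain lost [AND]: Power amp lost=occurs, Upconverter is down=occurs → all inputs occur → occurs.
Tracking loop lost [AND]: Upper modem is out=occurs, Primary ACU is out=occurs → all inputs occur → occurs.
Antenna path inoperative [AND]: Redundant HPA is out=occurs, Tracking loop lost=occurs → all inputs occur → occurs.
Transmit chain inoperative [OR]: B LO source trips=occurs, Left encoder malfunctions=not → at least one input occurs → occurs.
Modem stage inoperative [AND]: Transmit chain inoperative=occurs, Lower feed is inoperative=occurs → all inputs occur → occurs.
Satellite uplink lost [AND]: Backup chain lost=occurs, Antenna path inoperative=occurs, Modem stage inoperative=occurs, Antenna drive 2 lost=occurs → all inputs occur → occurs.

Yes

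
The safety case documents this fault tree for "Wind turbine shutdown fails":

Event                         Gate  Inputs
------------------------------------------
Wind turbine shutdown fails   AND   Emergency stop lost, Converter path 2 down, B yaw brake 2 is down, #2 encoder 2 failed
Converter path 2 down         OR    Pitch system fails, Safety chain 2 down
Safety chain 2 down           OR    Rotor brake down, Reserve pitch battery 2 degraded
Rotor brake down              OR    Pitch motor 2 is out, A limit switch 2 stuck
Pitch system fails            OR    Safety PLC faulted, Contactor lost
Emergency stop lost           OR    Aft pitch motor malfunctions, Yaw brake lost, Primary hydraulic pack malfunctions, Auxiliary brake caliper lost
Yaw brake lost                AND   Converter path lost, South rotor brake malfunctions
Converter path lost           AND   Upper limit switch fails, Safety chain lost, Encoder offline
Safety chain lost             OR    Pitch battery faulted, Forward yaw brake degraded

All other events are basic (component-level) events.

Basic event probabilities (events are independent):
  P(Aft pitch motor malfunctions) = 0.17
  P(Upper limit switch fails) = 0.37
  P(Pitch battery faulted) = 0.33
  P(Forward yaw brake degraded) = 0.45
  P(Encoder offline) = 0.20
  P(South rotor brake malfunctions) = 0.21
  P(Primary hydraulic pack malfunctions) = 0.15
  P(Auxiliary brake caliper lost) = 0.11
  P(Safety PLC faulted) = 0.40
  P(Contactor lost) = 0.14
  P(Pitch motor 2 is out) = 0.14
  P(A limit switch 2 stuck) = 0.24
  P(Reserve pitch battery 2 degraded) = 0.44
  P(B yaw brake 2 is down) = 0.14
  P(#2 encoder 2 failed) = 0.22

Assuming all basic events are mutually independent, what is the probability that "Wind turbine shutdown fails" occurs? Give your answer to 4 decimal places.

0.0095

P(Safety chain lost) [OR] = 1 − (1−0.33) × (1−0.45) = 0.631500
P(Converter path lost) [AND] = 0.37 × 0.631500 × 0.20 = 0.046731
P(Yaw brake lost) [AND] = 0.046731 × 0.21 = 0.009814
P(Emergency stop lost) [OR] = 1 − (1−0.17) × (1−0.009814) × (1−0.15) × (1−0.11) = 0.378267
P(Pitch system fails) [OR] = 1 − (1−0.40) × (1−0.14) = 0.484000
P(Rotor brake down) [OR] = 1 − (1−0.14) × (1−0.24) = 0.346400
P(Safety chain 2 down) [OR] = 1 − (1−0.346400) × (1−0.44) = 0.633984
P(Converter path 2 down) [OR] = 1 − (1−0.484000) × (1−0.633984) = 0.811136
P(Wind turbine shutdown fails) [AND] = 0.378267 × 0.811136 × 0.14 × 0.22 = 0.009450
Rounded to 4 decimal places: P(Wind turbine shutdown fails) ≈ 0.0095.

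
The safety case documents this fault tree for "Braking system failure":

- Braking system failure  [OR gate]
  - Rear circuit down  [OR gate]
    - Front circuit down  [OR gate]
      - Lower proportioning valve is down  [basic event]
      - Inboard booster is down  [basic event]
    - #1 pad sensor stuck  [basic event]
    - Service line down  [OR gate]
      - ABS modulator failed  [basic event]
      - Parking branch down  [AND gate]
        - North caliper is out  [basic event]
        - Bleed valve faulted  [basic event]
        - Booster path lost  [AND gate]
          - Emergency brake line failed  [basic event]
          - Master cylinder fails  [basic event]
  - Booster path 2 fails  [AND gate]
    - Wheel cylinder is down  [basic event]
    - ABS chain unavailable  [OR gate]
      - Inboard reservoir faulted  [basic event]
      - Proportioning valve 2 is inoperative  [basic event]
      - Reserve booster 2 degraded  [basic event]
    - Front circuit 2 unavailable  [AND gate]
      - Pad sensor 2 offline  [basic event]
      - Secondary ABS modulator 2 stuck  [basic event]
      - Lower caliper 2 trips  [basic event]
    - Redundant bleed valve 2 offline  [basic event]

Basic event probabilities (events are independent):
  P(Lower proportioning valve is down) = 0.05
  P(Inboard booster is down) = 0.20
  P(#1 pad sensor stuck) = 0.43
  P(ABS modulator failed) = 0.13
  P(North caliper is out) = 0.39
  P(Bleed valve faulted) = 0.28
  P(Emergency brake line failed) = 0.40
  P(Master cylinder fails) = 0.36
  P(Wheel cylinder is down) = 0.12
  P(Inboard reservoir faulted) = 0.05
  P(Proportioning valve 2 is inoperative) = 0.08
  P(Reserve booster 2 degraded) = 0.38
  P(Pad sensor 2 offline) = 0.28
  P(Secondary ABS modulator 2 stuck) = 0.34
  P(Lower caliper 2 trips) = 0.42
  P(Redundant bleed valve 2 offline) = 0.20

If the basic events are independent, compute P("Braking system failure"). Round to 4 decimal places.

0.6292

P(Front circuit down) [OR] = 1 − (1−0.05) × (1−0.20) = 0.240000
P(Booster path lost) [AND] = 0.40 × 0.36 = 0.144000
P(Parking branch down) [AND] = 0.39 × 0.28 × 0.144000 = 0.015725
P(Service line down) [OR] = 1 − (1−0.13) × (1−0.015725) = 0.143681
P(Rear circuit down) [OR] = 1 − (1−0.240000) × (1−0.43) × (1−0.143681) = 0.629043
P(ABS chain unavailable) [OR] = 1 − (1−0.05) × (1−0.08) × (1−0.38) = 0.458120
P(Front circuit 2 unavailable) [AND] = 0.28 × 0.34 × 0.42 = 0.039984
P(Booster path 2 fails) [AND] = 0.12 × 0.458120 × 0.039984 × 0.20 = 0.000440
P(Braking system failure) [OR] = 1 − (1−0.629043) × (1−0.000440) = 0.629206
Rounded to 4 decimal places: P(Braking system failure) ≈ 0.6292.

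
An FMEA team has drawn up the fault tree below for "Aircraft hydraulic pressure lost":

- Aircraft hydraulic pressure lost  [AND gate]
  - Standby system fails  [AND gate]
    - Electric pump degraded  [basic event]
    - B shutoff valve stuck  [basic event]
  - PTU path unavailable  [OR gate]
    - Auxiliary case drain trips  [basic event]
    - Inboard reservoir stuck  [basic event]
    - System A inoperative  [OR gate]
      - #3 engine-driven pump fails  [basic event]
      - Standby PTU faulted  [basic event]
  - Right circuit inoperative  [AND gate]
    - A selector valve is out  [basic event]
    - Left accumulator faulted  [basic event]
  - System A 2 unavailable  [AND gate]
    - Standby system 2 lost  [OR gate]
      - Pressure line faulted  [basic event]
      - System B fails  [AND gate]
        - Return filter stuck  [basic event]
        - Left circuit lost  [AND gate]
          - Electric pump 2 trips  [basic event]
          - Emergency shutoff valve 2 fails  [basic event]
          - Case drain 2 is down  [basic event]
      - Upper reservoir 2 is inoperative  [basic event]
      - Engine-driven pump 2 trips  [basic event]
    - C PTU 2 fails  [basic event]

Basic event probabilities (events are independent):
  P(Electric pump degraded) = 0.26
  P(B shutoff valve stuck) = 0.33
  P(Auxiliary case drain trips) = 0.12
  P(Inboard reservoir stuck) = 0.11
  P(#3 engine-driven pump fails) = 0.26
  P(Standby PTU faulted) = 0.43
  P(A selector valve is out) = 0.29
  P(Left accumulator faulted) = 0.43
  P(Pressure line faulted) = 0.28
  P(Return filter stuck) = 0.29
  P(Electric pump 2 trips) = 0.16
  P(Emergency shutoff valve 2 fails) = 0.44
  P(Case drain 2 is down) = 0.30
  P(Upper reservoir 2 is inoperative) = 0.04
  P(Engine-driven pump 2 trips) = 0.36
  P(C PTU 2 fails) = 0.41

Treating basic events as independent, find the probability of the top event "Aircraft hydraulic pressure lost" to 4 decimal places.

0.0016

P(Standby system fails) [AND] = 0.26 × 0.33 = 0.085800
P(System A inoperative) [OR] = 1 − (1−0.26) × (1−0.43) = 0.578200
P(PTU path unavailable) [OR] = 1 − (1−0.12) × (1−0.11) × (1−0.578200) = 0.669646
P(Right circuit inoperative) [AND] = 0.29 × 0.43 = 0.124700
P(Left circuit lost) [AND] = 0.16 × 0.44 × 0.30 = 0.021120
P(System B fails) [AND] = 0.29 × 0.021120 = 0.006125
P(Standby system 2 lost) [OR] = 1 − (1−0.28) × (1−0.006125) × (1−0.04) × (1−0.36) = 0.560342
P(System A 2 unavailable) [AND] = 0.560342 × 0.41 = 0.229740
P(Aircraft hydraulic pressure lost) [AND] = 0.085800 × 0.669646 × 0.124700 × 0.229740 = 0.001646
Rounded to 4 decimal places: P(Aircraft hydraulic pressure lost) ≈ 0.0016.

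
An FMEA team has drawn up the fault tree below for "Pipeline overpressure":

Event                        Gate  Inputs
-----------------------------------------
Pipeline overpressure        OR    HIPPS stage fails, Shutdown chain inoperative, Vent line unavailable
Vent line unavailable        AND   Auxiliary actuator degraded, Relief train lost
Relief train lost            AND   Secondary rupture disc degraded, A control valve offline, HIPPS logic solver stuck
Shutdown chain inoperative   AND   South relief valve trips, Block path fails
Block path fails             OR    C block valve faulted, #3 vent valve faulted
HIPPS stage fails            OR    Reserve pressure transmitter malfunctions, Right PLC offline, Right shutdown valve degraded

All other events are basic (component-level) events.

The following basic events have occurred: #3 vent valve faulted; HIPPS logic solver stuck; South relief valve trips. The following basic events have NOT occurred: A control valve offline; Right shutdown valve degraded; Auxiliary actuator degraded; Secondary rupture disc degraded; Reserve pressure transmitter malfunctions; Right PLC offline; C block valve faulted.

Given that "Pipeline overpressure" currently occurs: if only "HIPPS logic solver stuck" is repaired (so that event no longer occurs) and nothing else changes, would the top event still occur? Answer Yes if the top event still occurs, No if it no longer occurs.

Yes

Counterfactual: set "HIPPS logic solver stuck" to not occurred.
HIPPS stage fails [OR]: Reserve pressure transmitter malfunctions=not, Right PLC offline=not, Right shutdown valve degraded=not → no input occurs → does not occur.
Block path fails [OR]: C block valve faulted=not, #3 vent valve faulted=occurs → at least one input occurs → occurs.
Shutdown chain inoperative [AND]: South relief valve trips=occurs, Block path fails=occurs → all inputs occur → occurs.
Relief train lost [AND]: Secondary rupture disc degraded=not, A control valve offline=not, HIPPS logic solver stuck=not → not all inputs occur → does not occur.
Vent line unavailable [AND]: Auxiliary actuator degraded=not, Relief train lost=not → not all inputs occur → does not occur.
Pipeline overpressure [OR]: HIPPS stage fails=not, Shutdown chain inoperative=occurs, Vent line unavailable=not → at least one input occurs → occurs.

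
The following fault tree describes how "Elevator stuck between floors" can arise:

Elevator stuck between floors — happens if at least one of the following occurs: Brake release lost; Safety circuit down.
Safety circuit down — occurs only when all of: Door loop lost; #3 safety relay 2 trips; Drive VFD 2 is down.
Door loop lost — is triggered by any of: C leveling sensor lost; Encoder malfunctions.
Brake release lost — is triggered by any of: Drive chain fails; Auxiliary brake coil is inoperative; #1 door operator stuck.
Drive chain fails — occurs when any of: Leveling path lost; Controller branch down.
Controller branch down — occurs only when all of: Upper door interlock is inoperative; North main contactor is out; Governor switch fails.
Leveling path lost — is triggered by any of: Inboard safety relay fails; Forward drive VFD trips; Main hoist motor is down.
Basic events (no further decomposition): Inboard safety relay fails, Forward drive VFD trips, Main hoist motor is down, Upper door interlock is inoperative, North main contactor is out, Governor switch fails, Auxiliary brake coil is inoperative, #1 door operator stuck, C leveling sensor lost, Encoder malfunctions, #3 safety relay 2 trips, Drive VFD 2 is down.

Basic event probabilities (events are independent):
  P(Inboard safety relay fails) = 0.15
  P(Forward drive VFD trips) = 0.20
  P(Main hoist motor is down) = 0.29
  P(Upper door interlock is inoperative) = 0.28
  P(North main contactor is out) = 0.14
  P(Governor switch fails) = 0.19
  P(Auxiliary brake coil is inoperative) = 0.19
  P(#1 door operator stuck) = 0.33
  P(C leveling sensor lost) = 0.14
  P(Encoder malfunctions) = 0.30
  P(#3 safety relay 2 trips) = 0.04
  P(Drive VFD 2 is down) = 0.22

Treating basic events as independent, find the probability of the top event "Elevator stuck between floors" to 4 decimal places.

0.7408

P(Leveling path lost) [OR] = 1 − (1−0.15) × (1−0.20) × (1−0.29) = 0.517200
P(Controller branch down) [AND] = 0.28 × 0.14 × 0.19 = 0.007448
P(Drive chain fails) [OR] = 1 − (1−0.517200) × (1−0.007448) = 0.520796
P(Brake release lost) [OR] = 1 − (1−0.520796) × (1−0.19) × (1−0.33) = 0.739936
P(Door loop lost) [OR] = 1 − (1−0.14) × (1−0.30) = 0.398000
P(Safety circuit down) [AND] = 0.398000 × 0.04 × 0.22 = 0.003502
P(Elevator stuck between floors) [OR] = 1 − (1−0.739936) × (1−0.003502) = 0.740847
Rounded to 4 decimal places: P(Elevator stuck between floors) ≈ 0.7408.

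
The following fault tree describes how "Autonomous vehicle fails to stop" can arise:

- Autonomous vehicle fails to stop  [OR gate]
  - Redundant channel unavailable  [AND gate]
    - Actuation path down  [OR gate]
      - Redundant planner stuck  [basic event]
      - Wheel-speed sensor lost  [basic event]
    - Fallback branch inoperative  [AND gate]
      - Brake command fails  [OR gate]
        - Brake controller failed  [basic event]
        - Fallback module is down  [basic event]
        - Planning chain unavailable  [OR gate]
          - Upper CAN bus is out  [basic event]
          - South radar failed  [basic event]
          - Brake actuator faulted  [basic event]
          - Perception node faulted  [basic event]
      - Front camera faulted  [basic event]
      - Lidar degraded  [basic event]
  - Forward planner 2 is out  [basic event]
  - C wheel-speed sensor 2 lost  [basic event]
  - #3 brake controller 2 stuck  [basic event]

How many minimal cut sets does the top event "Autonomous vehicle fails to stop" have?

Actuation path down [OR]: union of children's cut sets → 2 cut set(s).
Planning chain unavailable [OR]: union of children's cut sets → 4 cut set(s).
Brake command fails [OR]: union of children's cut sets → 6 cut set(s).
Fallback branch inoperative [AND]: one cut set from each child combined → 6 × 1 × 1 = 6 cut set(s).
Redundant channel unavailable [AND]: one cut set from each child combined → 2 × 6 = 12 cut set(s).
Autonomous vehicle fails to stop [OR]: union of children's cut sets → 15 cut set(s).

15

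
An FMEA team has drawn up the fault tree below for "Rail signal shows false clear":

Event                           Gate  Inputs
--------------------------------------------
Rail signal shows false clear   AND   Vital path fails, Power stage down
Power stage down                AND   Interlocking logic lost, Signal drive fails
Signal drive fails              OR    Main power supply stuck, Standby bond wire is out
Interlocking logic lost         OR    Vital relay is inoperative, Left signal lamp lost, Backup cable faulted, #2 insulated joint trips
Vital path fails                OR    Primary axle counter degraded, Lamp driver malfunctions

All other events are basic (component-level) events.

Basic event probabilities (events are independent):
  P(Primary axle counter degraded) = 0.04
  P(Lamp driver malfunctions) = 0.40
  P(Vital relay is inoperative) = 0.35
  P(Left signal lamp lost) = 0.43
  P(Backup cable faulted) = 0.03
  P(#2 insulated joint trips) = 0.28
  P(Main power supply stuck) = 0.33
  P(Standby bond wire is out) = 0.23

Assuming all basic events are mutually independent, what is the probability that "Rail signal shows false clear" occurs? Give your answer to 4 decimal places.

0.1521

P(Vital path fails) [OR] = 1 − (1−0.04) × (1−0.40) = 0.424000
P(Interlocking logic lost) [OR] = 1 − (1−0.35) × (1−0.43) × (1−0.03) × (1−0.28) = 0.741243
P(Signal drive fails) [OR] = 1 − (1−0.33) × (1−0.23) = 0.484100
P(Power stage down) [AND] = 0.741243 × 0.484100 = 0.358836
P(Rail signal shows false clear) [AND] = 0.424000 × 0.358836 = 0.152146
Rounded to 4 decimal places: P(Rail signal shows false clear) ≈ 0.1521.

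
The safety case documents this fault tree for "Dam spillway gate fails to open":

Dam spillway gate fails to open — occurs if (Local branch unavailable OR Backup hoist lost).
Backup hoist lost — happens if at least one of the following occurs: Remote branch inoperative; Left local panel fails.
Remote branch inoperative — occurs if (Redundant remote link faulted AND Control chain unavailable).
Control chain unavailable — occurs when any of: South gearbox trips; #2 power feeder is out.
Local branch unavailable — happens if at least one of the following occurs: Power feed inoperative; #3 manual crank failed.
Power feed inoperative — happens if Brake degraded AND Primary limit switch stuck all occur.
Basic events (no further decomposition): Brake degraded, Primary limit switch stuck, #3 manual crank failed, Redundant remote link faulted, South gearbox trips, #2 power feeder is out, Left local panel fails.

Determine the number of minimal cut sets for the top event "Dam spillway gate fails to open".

Power feed inoperative [AND]: one cut set from each child combined → 1 × 1 = 1 cut set(s).
Local branch unavailable [OR]: union of children's cut sets → 2 cut set(s).
Control chain unavailable [OR]: union of children's cut sets → 2 cut set(s).
Remote branch inoperative [AND]: one cut set from each child combined → 1 × 2 = 2 cut set(s).
Backup hoist lost [OR]: union of children's cut sets → 3 cut set(s).
Dam spillway gate fails to open [OR]: union of children's cut sets → 5 cut set(s).
Minimal cut sets: {Brake degraded, Primary limit switch stuck}; {#3 manual crank failed}; {Redundant remote link faulted, South gearbox trips}; {#2 power feeder is out, Redundant remote link faulted}; {Left local panel fails}.

5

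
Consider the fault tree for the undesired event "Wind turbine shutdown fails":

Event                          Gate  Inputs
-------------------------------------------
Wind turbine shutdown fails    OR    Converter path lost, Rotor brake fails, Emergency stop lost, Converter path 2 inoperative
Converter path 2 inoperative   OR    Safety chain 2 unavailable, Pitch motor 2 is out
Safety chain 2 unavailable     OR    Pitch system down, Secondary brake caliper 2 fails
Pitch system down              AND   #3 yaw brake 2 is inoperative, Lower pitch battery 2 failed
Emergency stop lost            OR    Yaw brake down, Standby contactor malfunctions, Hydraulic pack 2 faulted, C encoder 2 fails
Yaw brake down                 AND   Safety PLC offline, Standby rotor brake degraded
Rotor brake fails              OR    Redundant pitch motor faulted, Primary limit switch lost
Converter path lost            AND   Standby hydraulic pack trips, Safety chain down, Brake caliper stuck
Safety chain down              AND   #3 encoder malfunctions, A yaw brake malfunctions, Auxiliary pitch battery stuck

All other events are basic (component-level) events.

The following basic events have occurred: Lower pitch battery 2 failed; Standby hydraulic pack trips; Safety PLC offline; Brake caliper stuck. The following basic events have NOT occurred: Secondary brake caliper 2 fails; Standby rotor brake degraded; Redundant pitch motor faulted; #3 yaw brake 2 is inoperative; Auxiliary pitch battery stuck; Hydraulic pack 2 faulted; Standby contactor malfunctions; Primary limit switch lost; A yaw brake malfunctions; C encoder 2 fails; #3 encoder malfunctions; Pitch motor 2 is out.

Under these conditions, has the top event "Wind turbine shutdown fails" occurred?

No

Safety chain down [AND]: #3 encoder malfunctions=not, A yaw brake malfunctions=not, Auxiliary pitch battery stuck=not → not all inputs occur → does not occur.
Converter path lost [AND]: Standby hydraulic pack trips=occurs, Safety chain down=not, Brake caliper stuck=occurs → not all inputs occur → does not occur.
Rotor brake fails [OR]: Redundant pitch motor faulted=not, Primary limit switch lost=not → no input occurs → does not occur.
Yaw brake down [AND]: Safety PLC offline=occurs, Standby rotor brake degraded=not → not all inputs occur → does not occur.
Emergency stop lost [OR]: Yaw brake down=not, Standby contactor malfunctions=not, Hydraulic pack 2 faulted=not, C encoder 2 fails=not → no input occurs → does not occur.
Pitch system down [AND]: #3 yaw brake 2 is inoperative=not, Lower pitch battery 2 failed=occurs → not all inputs occur → does not occur.
Safety chain 2 unavailable [OR]: Pitch system down=not, Secondary brake caliper 2 fails=not → no input occurs → does not occur.
Converter path 2 inoperative [OR]: Safety chain 2 unavailable=not, Pitch motor 2 is out=not → no input occurs → does not occur.
Wind turbine shutdown fails [OR]: Converter path lost=not, Rotor brake fails=not, Emergency stop lost=not, Converter path 2 inoperative=not → no input occurs → does not occur.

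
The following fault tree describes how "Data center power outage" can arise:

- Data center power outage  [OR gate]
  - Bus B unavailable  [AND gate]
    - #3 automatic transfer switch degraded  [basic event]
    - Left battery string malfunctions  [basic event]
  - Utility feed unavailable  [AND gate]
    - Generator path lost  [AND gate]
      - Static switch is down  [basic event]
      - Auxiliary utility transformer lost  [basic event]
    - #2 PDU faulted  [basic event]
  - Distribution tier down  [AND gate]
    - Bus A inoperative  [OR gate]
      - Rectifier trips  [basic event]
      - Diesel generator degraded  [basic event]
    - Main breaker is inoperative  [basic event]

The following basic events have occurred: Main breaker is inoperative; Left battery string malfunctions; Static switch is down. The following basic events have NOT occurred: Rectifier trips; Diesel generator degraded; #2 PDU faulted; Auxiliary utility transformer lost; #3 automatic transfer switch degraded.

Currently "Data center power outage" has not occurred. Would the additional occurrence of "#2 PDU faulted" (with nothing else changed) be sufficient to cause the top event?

No

Counterfactual: set "#2 PDU faulted" to occurred.
Bus B unavailable [AND]: #3 automatic transfer switch degraded=not, Left battery string malfunctions=occurs → not all inputs occur → does not occur.
Generator path lost [AND]: Static switch is down=occurs, Auxiliary utility transformer lost=not → not all inputs occur → does not occur.
Utility feed unavailable [AND]: Generator path lost=not, #2 PDU faulted=occurs → not all inputs occur → does not occur.
Bus A inoperative [OR]: Rectifier trips=not, Diesel generator degraded=not → no input occurs → does not occur.
Distribution tier down [AND]: Bus A inoperative=not, Main breaker is inoperative=occurs → not all inputs occur → does not occur.
Data center power outage [OR]: Bus B unavailable=not, Utility feed unavailable=not, Distribution tier down=not → no input occurs → does not occur.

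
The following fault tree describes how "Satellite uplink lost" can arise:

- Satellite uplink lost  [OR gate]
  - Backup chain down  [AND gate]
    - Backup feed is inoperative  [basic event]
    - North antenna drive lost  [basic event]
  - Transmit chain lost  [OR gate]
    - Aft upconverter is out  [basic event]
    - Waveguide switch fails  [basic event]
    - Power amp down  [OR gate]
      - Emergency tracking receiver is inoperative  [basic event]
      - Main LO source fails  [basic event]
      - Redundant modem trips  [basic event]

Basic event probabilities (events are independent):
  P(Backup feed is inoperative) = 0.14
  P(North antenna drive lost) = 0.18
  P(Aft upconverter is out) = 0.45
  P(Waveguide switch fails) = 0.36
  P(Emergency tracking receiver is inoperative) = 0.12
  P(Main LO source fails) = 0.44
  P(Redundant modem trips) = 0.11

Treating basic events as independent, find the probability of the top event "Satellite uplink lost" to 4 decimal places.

0.8495

P(Backup chain down) [AND] = 0.14 × 0.18 = 0.025200
P(Power amp down) [OR] = 1 − (1−0.12) × (1−0.44) × (1−0.11) = 0.561408
P(Transmit chain lost) [OR] = 1 − (1−0.45) × (1−0.36) × (1−0.561408) = 0.845616
P(Satellite uplink lost) [OR] = 1 − (1−0.025200) × (1−0.845616) = 0.849506
Rounded to 4 decimal places: P(Satellite uplink lost) ≈ 0.8495.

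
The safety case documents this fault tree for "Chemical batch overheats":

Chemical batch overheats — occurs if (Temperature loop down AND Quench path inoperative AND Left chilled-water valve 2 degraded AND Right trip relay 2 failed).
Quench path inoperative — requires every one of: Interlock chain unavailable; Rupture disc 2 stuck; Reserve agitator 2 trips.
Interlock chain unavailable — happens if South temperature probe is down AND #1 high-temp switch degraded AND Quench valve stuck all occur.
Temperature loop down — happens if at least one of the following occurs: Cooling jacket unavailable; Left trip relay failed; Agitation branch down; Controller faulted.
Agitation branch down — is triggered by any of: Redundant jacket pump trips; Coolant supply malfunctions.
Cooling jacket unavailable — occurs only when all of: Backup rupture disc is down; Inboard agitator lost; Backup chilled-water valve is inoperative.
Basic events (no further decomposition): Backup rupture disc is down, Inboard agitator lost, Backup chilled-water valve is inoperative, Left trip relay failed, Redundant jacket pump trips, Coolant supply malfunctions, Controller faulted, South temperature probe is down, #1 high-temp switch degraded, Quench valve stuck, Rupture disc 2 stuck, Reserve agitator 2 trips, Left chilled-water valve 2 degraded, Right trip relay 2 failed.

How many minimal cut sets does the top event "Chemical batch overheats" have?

Cooling jacket unavailable [AND]: one cut set from each child combined → 1 × 1 × 1 = 1 cut set(s).
Agitation branch down [OR]: union of children's cut sets → 2 cut set(s).
Temperature loop down [OR]: union of children's cut sets → 5 cut set(s).
Interlock chain unavailable [AND]: one cut set from each child combined → 1 × 1 × 1 = 1 cut set(s).
Quench path inoperative [AND]: one cut set from each child combined → 1 × 1 × 1 = 1 cut set(s).
Chemical batch overheats [AND]: one cut set from each child combined → 5 × 1 × 1 × 1 = 5 cut set(s).
Minimal cut sets: {#1 high-temp switch degraded, Backup chilled-water valve is inoperative, Backup rupture disc is down, Inboard agitator lost, Left chilled-water valve 2 degraded, Quench valve stuck, Reserve agitator 2 trips, Right trip relay 2 failed, Rupture disc 2 stuck, South temperature probe is down}; {#1 high-temp switch degraded, Left chilled-water valve 2 degraded, Left trip relay failed, Quench valve stuck, Reserve agitator 2 trips, Right trip relay 2 failed, Rupture disc 2 stuck, South temperature probe is down}; {#1 high-temp switch degraded, Left chilled-water valve 2 degraded, Quench valve stuck, Redundant jacket pump trips, Reserve agitator 2 trips, Right trip relay 2 failed, Rupture disc 2 stuck, South temperature probe is down}; {#1 high-temp switch degraded, Coolant supply malfunctions, Left chilled-water valve 2 degraded, Quench valve stuck, Reserve agitator 2 trips, Right trip relay 2 failed, Rupture disc 2 stuck, South temperature probe is down}; {#1 high-temp switch degraded, Controller faulted, Left chilled-water valve 2 degraded, Quench valve stuck, Reserve agitator 2 trips, Right trip relay 2 failed, Rupture disc 2 stuck, South temperature probe is down}.

5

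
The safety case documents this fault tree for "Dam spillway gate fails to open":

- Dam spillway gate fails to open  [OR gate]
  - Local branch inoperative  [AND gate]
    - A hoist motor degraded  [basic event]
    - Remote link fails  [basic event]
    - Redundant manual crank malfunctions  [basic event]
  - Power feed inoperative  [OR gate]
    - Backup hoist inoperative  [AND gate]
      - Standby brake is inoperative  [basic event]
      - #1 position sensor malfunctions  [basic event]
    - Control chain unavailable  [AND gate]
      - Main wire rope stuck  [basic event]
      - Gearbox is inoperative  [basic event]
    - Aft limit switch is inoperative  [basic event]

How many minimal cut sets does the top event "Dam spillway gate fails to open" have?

Local branch inoperative [AND]: one cut set from each child combined → 1 × 1 × 1 = 1 cut set(s).
Backup hoist inoperative [AND]: one cut set from each child combined → 1 × 1 = 1 cut set(s).
Control chain unavailable [AND]: one cut set from each child combined → 1 × 1 = 1 cut set(s).
Power feed inoperative [OR]: union of children's cut sets → 3 cut set(s).
Dam spillway gate fails to open [OR]: union of children's cut sets → 4 cut set(s).
Minimal cut sets: {A hoist motor degraded, Redundant manual crank malfunctions, Remote link fails}; {#1 position sensor malfunctions, Standby brake is inoperative}; {Gearbox is inoperative, Main wire rope stuck}; {Aft limit switch is inoperative}.

4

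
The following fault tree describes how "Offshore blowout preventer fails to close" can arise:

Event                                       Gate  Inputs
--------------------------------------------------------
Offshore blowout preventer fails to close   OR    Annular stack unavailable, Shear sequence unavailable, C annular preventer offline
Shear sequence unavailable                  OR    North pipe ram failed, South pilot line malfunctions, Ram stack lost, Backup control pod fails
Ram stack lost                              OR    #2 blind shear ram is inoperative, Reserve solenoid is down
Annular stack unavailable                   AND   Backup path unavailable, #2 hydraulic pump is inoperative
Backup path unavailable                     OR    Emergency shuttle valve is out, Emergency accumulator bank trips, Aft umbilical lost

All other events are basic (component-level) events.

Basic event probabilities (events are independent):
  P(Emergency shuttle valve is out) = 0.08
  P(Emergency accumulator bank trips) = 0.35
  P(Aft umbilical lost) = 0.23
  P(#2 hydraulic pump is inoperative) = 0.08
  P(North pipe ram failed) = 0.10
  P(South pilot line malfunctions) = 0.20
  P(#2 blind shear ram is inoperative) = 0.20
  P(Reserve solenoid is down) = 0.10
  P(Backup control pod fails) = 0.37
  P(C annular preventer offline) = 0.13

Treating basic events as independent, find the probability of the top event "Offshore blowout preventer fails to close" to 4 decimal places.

0.7281

P(Backup path unavailable) [OR] = 1 − (1−0.08) × (1−0.35) × (1−0.23) = 0.539540
P(Annular stack unavailable) [AND] = 0.539540 × 0.08 = 0.043163
P(Ram stack lost) [OR] = 1 − (1−0.20) × (1−0.10) = 0.280000
P(Shear sequence unavailable) [OR] = 1 − (1−0.10) × (1−0.20) × (1−0.280000) × (1−0.37) = 0.673408
P(Offshore blowout preventer fails to close) [OR] = 1 − (1−0.043163) × (1−0.673408) × (1−0.13) = 0.728129
Rounded to 4 decimal places: P(Offshore blowout preventer fails to close) ≈ 0.7281.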